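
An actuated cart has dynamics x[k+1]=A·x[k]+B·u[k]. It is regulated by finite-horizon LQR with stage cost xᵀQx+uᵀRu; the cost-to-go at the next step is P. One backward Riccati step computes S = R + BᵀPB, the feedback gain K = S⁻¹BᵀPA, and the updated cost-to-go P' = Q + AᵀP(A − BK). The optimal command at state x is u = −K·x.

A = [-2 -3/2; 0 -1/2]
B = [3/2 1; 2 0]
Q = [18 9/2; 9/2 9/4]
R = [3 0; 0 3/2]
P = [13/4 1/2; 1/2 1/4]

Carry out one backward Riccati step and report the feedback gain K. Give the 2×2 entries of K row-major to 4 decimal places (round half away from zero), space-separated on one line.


BᵀP = [5.8750 1.2500; 3.2500 0.5000]
S = R + BᵀPB = [3 0; 0 3/2] + [11.3125 5.8750; 5.8750 3.2500] = [14.3125 5.8750; 5.8750 4.7500]
BᵀPA = [-11.7500 -9.4375; -6.5000 -5.1250]
K = S⁻¹·BᵀPA = [-0.5266 -0.4398; -0.7171 -0.5350]
A−BK = [-0.4930 -0.3053; 1.0532 0.3796]
AᵀP(A−BK) = [2.1513 1.6050; 1.6050 1.2327]
P' = Q + AᵀP(A−BK) = [20.1513 6.1050; 6.1050 3.4827]
tr(P') = 23.6339

-0.5266 -0.4398 -0.7171 -0.5350


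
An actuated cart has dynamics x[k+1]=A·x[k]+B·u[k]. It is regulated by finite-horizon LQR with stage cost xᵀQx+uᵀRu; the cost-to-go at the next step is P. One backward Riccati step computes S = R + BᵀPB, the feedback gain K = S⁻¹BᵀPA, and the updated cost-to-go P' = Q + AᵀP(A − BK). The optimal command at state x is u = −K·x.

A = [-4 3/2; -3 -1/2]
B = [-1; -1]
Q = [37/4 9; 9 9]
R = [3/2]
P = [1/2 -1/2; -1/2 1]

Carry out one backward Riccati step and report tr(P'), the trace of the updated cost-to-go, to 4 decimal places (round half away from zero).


BᵀP = [0.0000 -0.5000]
S = R + BᵀPB = [3/2] + [0.5000] = [2.0000]
BᵀPA = [1.5000 0.2500]
K = S⁻¹·BᵀPA = [0.7500 0.1250]
A−BK = [-3.2500 1.6250; -2.2500 -0.3750]
AᵀP(A−BK) = [3.8750 -0.4375; -0.4375 2.0938]
P' = Q + AᵀP(A−BK) = [13.1250 8.5625; 8.5625 11.0938]
tr(P') = 24.2188

24.2188


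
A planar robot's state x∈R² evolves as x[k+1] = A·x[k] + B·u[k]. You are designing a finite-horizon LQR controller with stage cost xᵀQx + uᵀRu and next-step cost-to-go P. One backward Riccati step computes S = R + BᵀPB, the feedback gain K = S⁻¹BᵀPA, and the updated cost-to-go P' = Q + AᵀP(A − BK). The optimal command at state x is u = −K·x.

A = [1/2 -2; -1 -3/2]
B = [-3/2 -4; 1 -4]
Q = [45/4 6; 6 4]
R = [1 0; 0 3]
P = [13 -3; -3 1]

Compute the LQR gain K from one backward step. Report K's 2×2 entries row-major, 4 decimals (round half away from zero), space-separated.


-0.4474 0.2933 0.0185 0.3669

BᵀP = [-22.5000 5.5000; -40.0000 8.0000]
S = R + BᵀPB = [1 0; 0 3] + [39.2500 68.0000; 68.0000 128.0000] = [40.2500 68.0000; 68.0000 131.0000]
BᵀPA = [-16.7500 36.7500; -28.0000 68.0000]
K = S⁻¹·BᵀPA = [-0.4474 0.2933; 0.0185 0.3669]
A−BK = [-0.0971 -0.0927; -0.4786 -0.3258]
AᵀP(A−BK) = [0.2740 -0.0659; -0.0659 0.5264]
P' = Q + AᵀP(A−BK) = [11.5240 5.9341; 5.9341 4.5264]
tr(P') = 16.0504


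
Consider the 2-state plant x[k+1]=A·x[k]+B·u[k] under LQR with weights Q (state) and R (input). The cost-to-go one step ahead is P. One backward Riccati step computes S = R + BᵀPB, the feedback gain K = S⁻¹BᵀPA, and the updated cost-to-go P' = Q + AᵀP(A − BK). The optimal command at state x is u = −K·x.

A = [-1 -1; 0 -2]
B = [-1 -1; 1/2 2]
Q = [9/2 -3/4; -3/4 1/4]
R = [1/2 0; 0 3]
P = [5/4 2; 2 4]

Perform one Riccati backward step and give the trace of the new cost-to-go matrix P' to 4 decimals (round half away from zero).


BᵀP = [-0.2500 0.0000; 2.7500 6.0000]
S = R + BᵀPB = [1/2 0; 0 3] + [0.2500 0.2500; 0.2500 9.2500] = [0.7500 0.2500; 0.2500 12.2500]
BᵀPA = [0.2500 0.2500; -2.7500 -14.7500]
K = S⁻¹·BᵀPA = [0.4110 0.7397; -0.2329 -1.2192]
A−BK = [-0.8219 -1.4795; 0.2603 0.0685]
AᵀP(A−BK) = [0.5068 1.7123; 1.7123 7.0822]
P' = Q + AᵀP(A−BK) = [5.0068 0.9623; 0.9623 7.3322]
tr(P') = 12.3390

12.3390


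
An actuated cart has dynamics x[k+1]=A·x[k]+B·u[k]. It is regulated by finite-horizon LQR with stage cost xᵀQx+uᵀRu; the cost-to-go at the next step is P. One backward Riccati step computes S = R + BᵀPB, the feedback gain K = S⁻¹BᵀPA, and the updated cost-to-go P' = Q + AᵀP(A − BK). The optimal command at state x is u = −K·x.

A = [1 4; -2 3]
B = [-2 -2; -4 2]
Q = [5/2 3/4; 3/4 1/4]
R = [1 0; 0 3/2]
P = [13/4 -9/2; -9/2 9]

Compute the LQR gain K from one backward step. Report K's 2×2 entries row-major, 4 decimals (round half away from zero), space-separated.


0.2081 -1.0361 -0.6182 -0.7026

BᵀP = [11.5000 -27.0000; -15.5000 27.0000]
S = R + BᵀPB = [1 0; 0 3/2] + [85.0000 -77.0000; -77.0000 85.0000] = [86.0000 -77.0000; -77.0000 86.5000]
BᵀPA = [65.5000 -35.0000; -69.5000 19.0000]
K = S⁻¹·BᵀPA = [0.2081 -1.0361; -0.6182 -0.7026]
A−BK = [0.1798 0.5225; 0.0689 0.2609]
AᵀP(A−BK) = [0.6529 0.5300; 0.5300 2.0871]
P' = Q + AᵀP(A−BK) = [3.1529 1.2800; 1.2800 2.3371]
tr(P') = 5.4900


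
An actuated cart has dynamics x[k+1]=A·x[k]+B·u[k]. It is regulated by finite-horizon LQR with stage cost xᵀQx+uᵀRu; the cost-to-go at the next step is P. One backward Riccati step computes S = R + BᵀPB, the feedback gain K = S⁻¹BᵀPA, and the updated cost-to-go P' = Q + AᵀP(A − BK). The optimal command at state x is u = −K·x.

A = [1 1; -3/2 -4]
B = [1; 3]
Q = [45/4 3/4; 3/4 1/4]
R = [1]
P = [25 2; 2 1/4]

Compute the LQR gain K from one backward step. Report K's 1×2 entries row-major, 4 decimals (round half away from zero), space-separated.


BᵀP = [31.0000 2.7500]
S = R + BᵀPB = [1] + [39.2500] = [40.2500]
BᵀPA = [26.8750 20.0000]
K = S⁻¹·BᵀPA = [0.6677 0.4969]
A−BK = [0.3323 0.5031; -3.5031 -5.4907]
AᵀP(A−BK) = [1.6180 2.1460; 2.1460 3.0621]
P' = Q + AᵀP(A−BK) = [12.8680 2.8960; 2.8960 3.3121]
tr(P') = 16.1801

0.6677 0.4969


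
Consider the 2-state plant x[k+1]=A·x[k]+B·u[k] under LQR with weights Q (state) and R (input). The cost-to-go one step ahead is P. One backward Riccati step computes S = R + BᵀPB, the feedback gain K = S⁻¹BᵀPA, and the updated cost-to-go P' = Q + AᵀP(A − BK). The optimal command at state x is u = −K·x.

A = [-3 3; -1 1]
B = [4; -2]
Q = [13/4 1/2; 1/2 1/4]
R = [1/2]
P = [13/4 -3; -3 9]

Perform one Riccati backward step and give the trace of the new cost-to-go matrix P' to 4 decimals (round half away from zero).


BᵀP = [19.0000 -30.0000]
S = R + BᵀPB = [1/2] + [136.0000] = [136.5000]
BᵀPA = [-27.0000 27.0000]
K = S⁻¹·BᵀPA = [-0.1978 0.1978]
A−BK = [-2.2088 2.2088; -1.3956 1.3956]
AᵀP(A−BK) = [14.9093 -14.9093; -14.9093 14.9093]
P' = Q + AᵀP(A−BK) = [18.1593 -14.4093; -14.4093 15.1593]
tr(P') = 33.3187

33.3187


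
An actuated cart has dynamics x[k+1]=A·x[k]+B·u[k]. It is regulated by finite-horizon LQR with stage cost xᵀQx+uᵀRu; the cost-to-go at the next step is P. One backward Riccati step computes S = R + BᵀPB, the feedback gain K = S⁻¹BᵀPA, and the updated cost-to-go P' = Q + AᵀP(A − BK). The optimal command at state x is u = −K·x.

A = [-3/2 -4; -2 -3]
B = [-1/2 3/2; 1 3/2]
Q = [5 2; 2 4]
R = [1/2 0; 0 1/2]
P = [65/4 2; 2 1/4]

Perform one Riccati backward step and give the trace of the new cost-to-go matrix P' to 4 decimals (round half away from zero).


BᵀP = [-6.1250 -0.7500; 27.3750 3.3750]
S = R + BᵀPB = [1/2 0; 0 1/2] + [2.3125 -10.3125; -10.3125 46.1250] = [2.8125 -10.3125; -10.3125 46.6250]
BᵀPA = [10.6875 26.7500; -47.8125 -119.6250]
K = S⁻¹·BᵀPA = [0.2113 0.5481; -0.9787 -2.4444]
A−BK = [0.0738 -0.0593; -0.7433 0.1185]
AᵀP(A−BK) = [0.5085 1.2667; 1.2667 3.1704]
P' = Q + AᵀP(A−BK) = [5.5085 3.2667; 3.2667 7.1704]
tr(P') = 12.6789

12.6789


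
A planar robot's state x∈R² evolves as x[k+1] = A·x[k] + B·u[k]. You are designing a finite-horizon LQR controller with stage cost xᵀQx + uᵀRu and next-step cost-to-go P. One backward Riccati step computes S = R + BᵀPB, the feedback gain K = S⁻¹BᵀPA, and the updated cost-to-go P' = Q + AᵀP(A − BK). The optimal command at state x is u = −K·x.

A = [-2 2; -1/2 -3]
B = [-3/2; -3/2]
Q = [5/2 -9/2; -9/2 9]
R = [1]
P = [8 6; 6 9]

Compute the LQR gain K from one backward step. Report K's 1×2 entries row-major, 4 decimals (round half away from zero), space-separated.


0.8038 0.3849

BᵀP = [-21.0000 -22.5000]
S = R + BᵀPB = [1] + [65.2500] = [66.2500]
BᵀPA = [53.2500 25.5000]
K = S⁻¹·BᵀPA = [0.8038 0.3849]
A−BK = [-0.7943 2.5774; 0.7057 -2.4226]
AᵀP(A−BK) = [3.4491 -8.9962; -8.9962 31.1849]
P' = Q + AᵀP(A−BK) = [5.9491 -13.4962; -13.4962 40.1849]
tr(P') = 46.1340


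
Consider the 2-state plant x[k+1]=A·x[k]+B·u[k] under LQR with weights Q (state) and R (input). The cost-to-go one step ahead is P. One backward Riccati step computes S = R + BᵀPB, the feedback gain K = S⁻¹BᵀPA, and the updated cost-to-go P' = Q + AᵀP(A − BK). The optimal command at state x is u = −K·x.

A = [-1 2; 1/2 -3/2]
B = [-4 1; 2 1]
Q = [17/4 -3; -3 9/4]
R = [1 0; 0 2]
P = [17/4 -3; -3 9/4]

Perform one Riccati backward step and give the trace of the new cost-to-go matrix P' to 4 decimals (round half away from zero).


BᵀP = [-23.0000 16.5000; 1.2500 -0.7500]
S = R + BᵀPB = [1 0; 0 2] + [125.0000 -6.5000; -6.5000 0.5000] = [126.0000 -6.5000; -6.5000 2.5000]
BᵀPA = [31.2500 -70.7500; -1.6250 3.6250]
K = S⁻¹·BᵀPA = [0.2477 -0.5621; -0.0060 -0.0115]
A−BK = [-0.0032 -0.2369; 0.0105 -0.3643]
AᵀP(A−BK) = [0.0619 -0.1405; -0.1405 0.3355]
P' = Q + AᵀP(A−BK) = [4.3119 -3.1405; -3.1405 2.5855]
tr(P') = 6.8975

6.8975


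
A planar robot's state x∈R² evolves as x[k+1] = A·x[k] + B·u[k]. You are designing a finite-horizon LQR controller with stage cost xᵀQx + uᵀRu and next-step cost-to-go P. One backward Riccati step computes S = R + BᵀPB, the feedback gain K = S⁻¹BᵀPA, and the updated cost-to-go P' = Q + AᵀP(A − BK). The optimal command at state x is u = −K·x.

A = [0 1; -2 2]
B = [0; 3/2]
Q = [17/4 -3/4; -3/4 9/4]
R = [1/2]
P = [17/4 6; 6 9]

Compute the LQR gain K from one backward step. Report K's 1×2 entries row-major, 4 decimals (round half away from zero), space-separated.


BᵀP = [9.0000 13.5000]
S = R + BᵀPB = [1/2] + [20.2500] = [20.7500]
BᵀPA = [-27.0000 36.0000]
K = S⁻¹·BᵀPA = [-1.3012 1.7349]
A−BK = [0.0000 1.0000; -0.0482 -0.6024]
AᵀP(A−BK) = [0.8675 -1.1566; -1.1566 1.7922]
P' = Q + AᵀP(A−BK) = [5.1175 -1.9066; -1.9066 4.0422]
tr(P') = 9.1596

-1.3012 1.7349


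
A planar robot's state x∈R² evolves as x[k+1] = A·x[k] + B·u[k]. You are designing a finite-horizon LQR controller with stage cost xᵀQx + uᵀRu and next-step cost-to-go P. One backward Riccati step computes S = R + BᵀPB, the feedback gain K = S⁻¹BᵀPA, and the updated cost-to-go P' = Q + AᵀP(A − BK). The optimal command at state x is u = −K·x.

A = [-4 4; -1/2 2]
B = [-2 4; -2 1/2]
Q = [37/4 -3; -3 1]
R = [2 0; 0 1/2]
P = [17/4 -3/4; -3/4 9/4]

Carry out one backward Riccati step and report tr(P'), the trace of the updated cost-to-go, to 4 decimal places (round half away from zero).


BᵀP = [-7.0000 -3.0000; 16.6250 -1.8750]
S = R + BᵀPB = [2 0; 0 1/2] + [20.0000 -29.5000; -29.5000 65.5625] = [22.0000 -29.5000; -29.5000 66.0625]
BᵀPA = [29.5000 -34.0000; -65.5625 62.7500]
K = S⁻¹·BᵀPA = [0.0253 -0.6774; -0.9811 0.6474]
A−BK = [-0.0249 0.0557; 0.0412 0.3215]
AᵀP(A−BK) = [0.4906 -0.3237; -0.3237 1.3462]
P' = Q + AᵀP(A−BK) = [9.7406 -3.3237; -3.3237 2.3462]
tr(P') = 12.0868

12.0868


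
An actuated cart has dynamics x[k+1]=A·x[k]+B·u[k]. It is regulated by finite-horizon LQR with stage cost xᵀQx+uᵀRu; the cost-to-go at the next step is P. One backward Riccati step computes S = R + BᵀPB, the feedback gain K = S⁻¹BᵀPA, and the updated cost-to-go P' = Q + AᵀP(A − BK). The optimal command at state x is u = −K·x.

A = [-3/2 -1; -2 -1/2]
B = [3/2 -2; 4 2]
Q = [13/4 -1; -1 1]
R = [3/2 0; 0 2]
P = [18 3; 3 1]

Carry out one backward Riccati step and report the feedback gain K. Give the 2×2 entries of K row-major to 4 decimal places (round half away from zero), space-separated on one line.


BᵀP = [39.0000 8.5000; -30.0000 -4.0000]
S = R + BᵀPB = [3/2 0; 0 2] + [92.5000 -61.0000; -61.0000 52.0000] = [94.0000 -61.0000; -61.0000 54.0000]
BᵀPA = [-75.5000 -43.2500; 53.0000 32.0000]
K = S⁻¹·BᵀPA = [-0.6229 -0.2830; 0.2779 0.2729]
A−BK = [-0.0100 -0.0297; -0.0642 0.0863]
AᵀP(A−BK) = [0.7461 0.4190; 0.4190 0.2770]
P' = Q + AᵀP(A−BK) = [3.9961 -0.5810; -0.5810 1.2770]
tr(P') = 5.2732

-0.6229 -0.2830 0.2779 0.2729


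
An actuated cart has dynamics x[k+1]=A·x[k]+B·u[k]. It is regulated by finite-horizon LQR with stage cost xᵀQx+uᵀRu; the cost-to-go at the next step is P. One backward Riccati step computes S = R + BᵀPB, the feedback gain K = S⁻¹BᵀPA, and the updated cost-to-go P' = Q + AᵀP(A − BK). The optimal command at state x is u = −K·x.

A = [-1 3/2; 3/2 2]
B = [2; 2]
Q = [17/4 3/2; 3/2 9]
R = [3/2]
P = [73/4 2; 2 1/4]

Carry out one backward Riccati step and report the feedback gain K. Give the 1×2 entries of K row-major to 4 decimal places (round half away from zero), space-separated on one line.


-0.3689 0.7623

BᵀP = [40.5000 4.5000]
S = R + BᵀPB = [3/2] + [90.0000] = [91.5000]
BᵀPA = [-33.7500 69.7500]
K = S⁻¹·BᵀPA = [-0.3689 0.7623]
A−BK = [-0.2623 -0.0246; 2.2377 0.4754]
AᵀP(A−BK) = [0.3637 -0.3975; -0.3975 0.8924]
P' = Q + AᵀP(A−BK) = [4.6137 1.1025; 1.1025 9.8924]
tr(P') = 14.5061


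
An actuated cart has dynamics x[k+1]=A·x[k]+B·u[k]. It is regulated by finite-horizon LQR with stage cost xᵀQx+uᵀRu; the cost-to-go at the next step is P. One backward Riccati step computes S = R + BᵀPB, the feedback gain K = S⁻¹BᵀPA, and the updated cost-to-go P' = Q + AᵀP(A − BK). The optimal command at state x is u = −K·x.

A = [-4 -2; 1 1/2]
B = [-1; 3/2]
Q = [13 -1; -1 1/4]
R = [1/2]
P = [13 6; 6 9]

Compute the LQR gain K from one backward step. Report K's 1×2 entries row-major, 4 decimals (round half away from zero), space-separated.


1.4921 0.7460

BᵀP = [-4.0000 7.5000]
S = R + BᵀPB = [1/2] + [15.2500] = [15.7500]
BᵀPA = [23.5000 11.7500]
K = S⁻¹·BᵀPA = [1.4921 0.7460]
A−BK = [-2.5079 -1.2540; -1.2381 -0.6190]
AᵀP(A−BK) = [133.9365 66.9683; 66.9683 33.4841]
P' = Q + AᵀP(A−BK) = [146.9365 65.9683; 65.9683 33.7341]
tr(P') = 180.6706


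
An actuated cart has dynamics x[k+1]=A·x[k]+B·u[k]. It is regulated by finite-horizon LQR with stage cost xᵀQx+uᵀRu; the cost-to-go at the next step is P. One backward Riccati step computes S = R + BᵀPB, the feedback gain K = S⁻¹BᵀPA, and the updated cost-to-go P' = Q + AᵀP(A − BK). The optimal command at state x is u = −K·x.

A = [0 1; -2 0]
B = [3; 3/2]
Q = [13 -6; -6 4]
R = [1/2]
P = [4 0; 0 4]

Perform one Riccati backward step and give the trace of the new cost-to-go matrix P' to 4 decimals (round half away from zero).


BᵀP = [12.0000 6.0000]
S = R + BᵀPB = [1/2] + [45.0000] = [45.5000]
BᵀPA = [-12.0000 12.0000]
K = S⁻¹·BᵀPA = [-0.2637 0.2637]
A−BK = [0.7912 0.2088; -1.6044 -0.3956]
AᵀP(A−BK) = [12.8352 3.1648; 3.1648 0.8352]
P' = Q + AᵀP(A−BK) = [25.8352 -2.8352; -2.8352 4.8352]
tr(P') = 30.6703

30.6703


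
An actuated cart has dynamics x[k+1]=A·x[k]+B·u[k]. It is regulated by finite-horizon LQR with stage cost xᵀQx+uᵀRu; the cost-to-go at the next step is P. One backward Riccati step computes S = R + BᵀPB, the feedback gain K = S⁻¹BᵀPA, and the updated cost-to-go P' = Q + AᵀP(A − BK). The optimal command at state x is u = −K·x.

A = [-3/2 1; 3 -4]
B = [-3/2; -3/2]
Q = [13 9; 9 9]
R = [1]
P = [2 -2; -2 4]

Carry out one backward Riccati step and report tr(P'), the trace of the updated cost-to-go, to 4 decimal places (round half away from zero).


121.5909

BᵀP = [0.0000 -3.0000]
S = R + BᵀPB = [1] + [4.5000] = [5.5000]
BᵀPA = [-9.0000 12.0000]
K = S⁻¹·BᵀPA = [-1.6364 2.1818]
A−BK = [-3.9545 4.2727; 0.5455 -0.7273]
AᵀP(A−BK) = [43.7727 -49.3636; -49.3636 55.8182]
P' = Q + AᵀP(A−BK) = [56.7727 -40.3636; -40.3636 64.8182]
tr(P') = 121.5909


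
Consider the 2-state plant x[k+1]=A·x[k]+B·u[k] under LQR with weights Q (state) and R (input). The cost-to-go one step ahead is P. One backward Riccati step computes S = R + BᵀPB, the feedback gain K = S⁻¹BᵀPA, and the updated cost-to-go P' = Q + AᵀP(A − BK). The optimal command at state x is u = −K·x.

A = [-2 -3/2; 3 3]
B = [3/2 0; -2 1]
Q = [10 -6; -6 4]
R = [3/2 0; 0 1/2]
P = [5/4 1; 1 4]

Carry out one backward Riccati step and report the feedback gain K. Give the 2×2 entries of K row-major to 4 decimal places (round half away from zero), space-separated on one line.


BᵀP = [-0.1250 -6.5000; 1.0000 4.0000]
S = R + BᵀPB = [3/2 0; 0 1/2] + [12.8125 -6.5000; -6.5000 4.0000] = [14.3125 -6.5000; -6.5000 4.5000]
BᵀPA = [-19.2500 -19.3125; 10.0000 10.5000]
K = S⁻¹·BᵀPA = [-0.9760 -0.8420; 0.8124 1.1171]
A−BK = [-0.5360 -0.2370; 0.2355 0.1989]
AᵀP(A−BK) = [2.0874 1.8702; 1.8702 1.8216]
P' = Q + AᵀP(A−BK) = [12.0874 -4.1298; -4.1298 5.8216]
tr(P') = 17.9090

-0.9760 -0.8420 0.8124 1.1171


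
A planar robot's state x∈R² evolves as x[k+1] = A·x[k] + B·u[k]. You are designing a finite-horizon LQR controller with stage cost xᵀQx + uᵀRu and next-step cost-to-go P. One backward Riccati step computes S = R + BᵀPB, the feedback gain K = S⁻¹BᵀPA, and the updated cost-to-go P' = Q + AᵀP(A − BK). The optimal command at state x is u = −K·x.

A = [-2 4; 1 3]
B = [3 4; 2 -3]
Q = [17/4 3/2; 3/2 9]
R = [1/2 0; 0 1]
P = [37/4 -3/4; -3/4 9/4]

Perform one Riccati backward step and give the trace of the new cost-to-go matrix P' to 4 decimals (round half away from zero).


BᵀP = [26.2500 2.2500; 39.2500 -9.7500]
S = R + BᵀPB = [1/2 0; 0 1] + [83.2500 98.2500; 98.2500 186.2500] = [83.7500 98.2500; 98.2500 187.2500]
BᵀPA = [-50.2500 111.7500; -88.2500 127.7500]
K = S⁻¹·BᵀPA = [-0.1225 1.3889; -0.4070 -0.0465]
A−BK = [-0.0044 0.0194; 0.0240 0.0827]
AᵀP(A−BK) = [0.1748 -0.0626; -0.0626 0.9831]
P' = Q + AᵀP(A−BK) = [4.4248 1.4374; 1.4374 9.9831]
tr(P') = 14.4079

14.4079


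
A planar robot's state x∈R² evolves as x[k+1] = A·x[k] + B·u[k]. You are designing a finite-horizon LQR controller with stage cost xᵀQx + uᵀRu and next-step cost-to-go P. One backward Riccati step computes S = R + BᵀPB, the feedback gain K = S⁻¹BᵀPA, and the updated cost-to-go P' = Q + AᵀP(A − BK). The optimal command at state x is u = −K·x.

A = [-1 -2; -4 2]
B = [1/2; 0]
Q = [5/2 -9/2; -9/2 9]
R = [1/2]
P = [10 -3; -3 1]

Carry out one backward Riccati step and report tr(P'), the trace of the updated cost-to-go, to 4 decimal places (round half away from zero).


24.8333

BᵀP = [5.0000 -1.5000]
S = R + BᵀPB = [1/2] + [2.5000] = [3.0000]
BᵀPA = [1.0000 -13.0000]
K = S⁻¹·BᵀPA = [0.3333 -4.3333]
A−BK = [-1.1667 0.1667; -4.0000 2.0000]
AᵀP(A−BK) = [1.6667 -1.6667; -1.6667 11.6667]
P' = Q + AᵀP(A−BK) = [4.1667 -6.1667; -6.1667 20.6667]
tr(P') = 24.8333


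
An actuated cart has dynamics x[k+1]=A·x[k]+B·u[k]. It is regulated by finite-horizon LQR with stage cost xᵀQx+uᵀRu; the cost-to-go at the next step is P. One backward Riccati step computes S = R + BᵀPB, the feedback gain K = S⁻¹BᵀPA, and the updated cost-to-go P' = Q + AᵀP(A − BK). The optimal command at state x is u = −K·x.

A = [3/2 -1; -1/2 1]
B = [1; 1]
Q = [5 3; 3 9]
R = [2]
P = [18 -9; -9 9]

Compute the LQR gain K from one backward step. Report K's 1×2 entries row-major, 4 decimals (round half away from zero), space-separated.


BᵀP = [9.0000 0.0000]
S = R + BᵀPB = [2] + [9.0000] = [11.0000]
BᵀPA = [13.5000 -9.0000]
K = S⁻¹·BᵀPA = [1.2273 -0.8182]
A−BK = [0.2727 -0.1818; -1.7273 1.8182]
AᵀP(A−BK) = [39.6818 -38.4545; -38.4545 37.6364]
P' = Q + AᵀP(A−BK) = [44.6818 -35.4545; -35.4545 46.6364]
tr(P') = 91.3182

1.2273 -0.8182


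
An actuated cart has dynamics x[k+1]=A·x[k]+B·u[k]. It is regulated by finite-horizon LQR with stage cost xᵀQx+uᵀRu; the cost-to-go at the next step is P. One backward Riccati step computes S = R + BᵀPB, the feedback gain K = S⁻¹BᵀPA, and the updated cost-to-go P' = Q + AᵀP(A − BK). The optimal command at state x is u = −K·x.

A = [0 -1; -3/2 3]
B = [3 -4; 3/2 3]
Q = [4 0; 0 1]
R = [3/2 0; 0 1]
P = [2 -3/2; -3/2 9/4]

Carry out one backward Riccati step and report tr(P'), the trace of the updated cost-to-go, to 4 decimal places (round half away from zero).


6.1436

BᵀP = [3.7500 -1.1250; -12.5000 12.7500]
S = R + BᵀPB = [3/2 0; 0 1] + [9.5625 -18.3750; -18.3750 88.2500] = [11.0625 -18.3750; -18.3750 89.2500]
BᵀPA = [1.6875 -7.1250; -19.1250 50.7500]
K = S⁻¹·BᵀPA = [-0.3091 0.4566; -0.2779 0.6626]
A−BK = [-0.1844 0.2808; -0.2026 0.3273]
AᵀP(A−BK) = [0.2688 -0.4727; -0.4727 0.8747]
P' = Q + AᵀP(A−BK) = [4.2688 -0.4727; -0.4727 1.8747]
tr(P') = 6.1436


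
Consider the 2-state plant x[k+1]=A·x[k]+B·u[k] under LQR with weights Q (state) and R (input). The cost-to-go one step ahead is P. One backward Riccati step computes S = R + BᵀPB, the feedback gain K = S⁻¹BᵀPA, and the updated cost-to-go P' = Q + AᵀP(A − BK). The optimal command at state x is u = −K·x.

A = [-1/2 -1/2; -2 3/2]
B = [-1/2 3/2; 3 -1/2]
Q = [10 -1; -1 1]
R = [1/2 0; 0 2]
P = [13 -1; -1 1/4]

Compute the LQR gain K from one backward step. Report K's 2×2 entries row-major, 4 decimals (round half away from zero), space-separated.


BᵀP = [-9.5000 1.2500; 20.0000 -1.6250]
S = R + BᵀPB = [1/2 0; 0 2] + [8.5000 -14.8750; -14.8750 30.8125] = [9.0000 -14.8750; -14.8750 32.8125]
BᵀPA = [2.2500 6.6250; -6.7500 -12.4375]
K = S⁻¹·BᵀPA = [-0.3589 0.4372; -0.3684 -0.1808]
A−BK = [-0.1268 -0.0101; -1.1074 0.0979]
AᵀP(A−BK) = [0.5707 0.0456; 0.0456 0.1667]
P' = Q + AᵀP(A−BK) = [10.5707 -0.9544; -0.9544 1.1667]
tr(P') = 11.7374

-0.3589 0.4372 -0.3684 -0.1808


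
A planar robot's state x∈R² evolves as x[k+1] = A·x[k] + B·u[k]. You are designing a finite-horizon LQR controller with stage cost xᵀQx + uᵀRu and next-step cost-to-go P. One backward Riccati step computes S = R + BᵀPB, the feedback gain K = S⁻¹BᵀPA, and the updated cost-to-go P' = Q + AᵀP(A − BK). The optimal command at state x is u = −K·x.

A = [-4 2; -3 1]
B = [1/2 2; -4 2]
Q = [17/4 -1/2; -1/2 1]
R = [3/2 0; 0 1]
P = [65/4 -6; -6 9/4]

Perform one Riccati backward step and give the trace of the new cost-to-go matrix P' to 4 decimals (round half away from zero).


8.5067

BᵀP = [32.1250 -12.0000; 20.5000 -7.5000]
S = R + BᵀPB = [3/2 0; 0 1] + [64.0625 40.2500; 40.2500 26.0000] = [65.5625 40.2500; 40.2500 27.0000]
BᵀPA = [-92.5000 52.2500; -59.5000 33.5000]
K = S⁻¹·BᵀPA = [-0.6836 0.4155; -1.1846 0.6214]
A−BK = [-1.2889 0.5495; -3.3651 1.4192]
AᵀP(A−BK) = [2.5313 -1.3467; -1.3467 0.7253]
P' = Q + AᵀP(A−BK) = [6.7813 -1.8467; -1.8467 1.7253]
tr(P') = 8.5067


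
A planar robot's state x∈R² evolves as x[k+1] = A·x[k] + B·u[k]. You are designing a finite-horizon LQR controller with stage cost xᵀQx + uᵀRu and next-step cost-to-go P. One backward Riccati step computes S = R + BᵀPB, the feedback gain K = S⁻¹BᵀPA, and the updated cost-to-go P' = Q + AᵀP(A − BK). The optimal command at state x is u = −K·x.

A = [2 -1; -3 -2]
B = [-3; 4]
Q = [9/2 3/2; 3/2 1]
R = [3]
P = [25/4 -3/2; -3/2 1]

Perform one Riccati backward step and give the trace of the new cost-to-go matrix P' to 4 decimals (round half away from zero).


BᵀP = [-24.7500 8.5000]
S = R + BᵀPB = [3] + [108.2500] = [111.2500]
BᵀPA = [-75.0000 7.7500]
K = S⁻¹·BᵀPA = [-0.6742 0.0697]
A−BK = [-0.0225 -0.7910; -0.3034 -2.2787]
AᵀP(A−BK) = [1.4382 0.2247; 0.2247 3.7101]
P' = Q + AᵀP(A−BK) = [5.9382 1.7247; 1.7247 4.7101]
tr(P') = 10.6483

10.6483


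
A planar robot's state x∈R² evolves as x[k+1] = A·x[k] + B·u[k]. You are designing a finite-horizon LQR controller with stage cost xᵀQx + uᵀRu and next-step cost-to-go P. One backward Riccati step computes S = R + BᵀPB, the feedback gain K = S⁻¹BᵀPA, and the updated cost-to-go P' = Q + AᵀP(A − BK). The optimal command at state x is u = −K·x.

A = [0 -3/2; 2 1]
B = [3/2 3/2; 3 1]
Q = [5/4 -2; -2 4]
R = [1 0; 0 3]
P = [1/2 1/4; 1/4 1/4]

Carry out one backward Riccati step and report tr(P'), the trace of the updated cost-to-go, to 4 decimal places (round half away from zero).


BᵀP = [1.5000 1.1250; 1.0000 0.6250]
S = R + BᵀPB = [1 0; 0 3] + [5.6250 3.3750; 3.3750 2.1250] = [6.6250 3.3750; 3.3750 5.1250]
BᵀPA = [2.2500 -1.1250; 1.2500 -0.8750]
K = S⁻¹·BᵀPA = [0.3241 -0.1247; 0.0305 -0.0886]
A−BK = [-0.5319 -1.1801; 0.9972 1.4626]
AᵀP(A−BK) = [0.2327 0.1413; 0.1413 0.4072]
P' = Q + AᵀP(A−BK) = [1.4827 -1.8587; -1.8587 4.4072]
tr(P') = 5.8899

5.8899


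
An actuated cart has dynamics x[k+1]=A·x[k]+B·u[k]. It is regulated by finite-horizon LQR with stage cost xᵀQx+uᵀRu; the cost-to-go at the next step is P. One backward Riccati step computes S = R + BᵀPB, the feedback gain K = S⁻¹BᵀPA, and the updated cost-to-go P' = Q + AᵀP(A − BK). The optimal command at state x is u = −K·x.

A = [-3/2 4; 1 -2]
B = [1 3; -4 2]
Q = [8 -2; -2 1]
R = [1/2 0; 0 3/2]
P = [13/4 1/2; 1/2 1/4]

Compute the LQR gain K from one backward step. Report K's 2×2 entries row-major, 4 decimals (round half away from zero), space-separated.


-0.3792 0.8899 -0.3465 0.9683

BᵀP = [1.2500 -0.5000; 10.7500 2.0000]
S = R + BᵀPB = [1/2 0; 0 3/2] + [3.2500 2.7500; 2.7500 36.2500] = [3.7500 2.7500; 2.7500 37.7500]
BᵀPA = [-2.3750 6.0000; -14.1250 39.0000]
K = S⁻¹·BᵀPA = [-0.3792 0.8899; -0.3465 0.9683]
A−BK = [-0.0812 0.2052; 0.1763 -0.3769]
AᵀP(A−BK) = [0.2669 -0.7094; -0.7094 1.8974]
P' = Q + AᵀP(A−BK) = [8.2669 -2.7094; -2.7094 2.8974]
tr(P') = 11.1643


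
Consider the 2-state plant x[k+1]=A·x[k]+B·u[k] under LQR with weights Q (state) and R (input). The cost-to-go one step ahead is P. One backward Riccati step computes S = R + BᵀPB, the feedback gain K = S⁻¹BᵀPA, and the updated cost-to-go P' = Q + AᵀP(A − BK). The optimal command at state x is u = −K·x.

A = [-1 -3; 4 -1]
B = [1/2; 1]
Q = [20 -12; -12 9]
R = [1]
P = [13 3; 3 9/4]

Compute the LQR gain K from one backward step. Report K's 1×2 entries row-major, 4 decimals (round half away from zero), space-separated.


0.5789 -3.3947

BᵀP = [9.5000 3.7500]
S = R + BᵀPB = [1] + [8.5000] = [9.5000]
BᵀPA = [5.5000 -32.2500]
K = S⁻¹·BᵀPA = [0.5789 -3.3947]
A−BK = [-1.2895 -1.3026; 3.4211 2.3947]
AᵀP(A−BK) = [21.8158 15.6711; 15.6711 27.7697]
P' = Q + AᵀP(A−BK) = [41.8158 3.6711; 3.6711 36.7697]
tr(P') = 78.5855


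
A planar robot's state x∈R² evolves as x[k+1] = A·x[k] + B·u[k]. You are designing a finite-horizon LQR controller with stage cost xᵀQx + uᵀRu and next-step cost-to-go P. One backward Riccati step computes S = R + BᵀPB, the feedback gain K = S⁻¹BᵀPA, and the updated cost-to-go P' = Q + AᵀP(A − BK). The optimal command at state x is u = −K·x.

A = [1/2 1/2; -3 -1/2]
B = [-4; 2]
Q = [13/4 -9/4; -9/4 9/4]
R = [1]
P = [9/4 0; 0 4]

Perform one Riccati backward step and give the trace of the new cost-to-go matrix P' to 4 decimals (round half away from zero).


26.9363

BᵀP = [-9.0000 8.0000]
S = R + BᵀPB = [1] + [52.0000] = [53.0000]
BᵀPA = [-28.5000 -8.5000]
K = S⁻¹·BᵀPA = [-0.5377 -0.1604]
A−BK = [-1.6509 -0.1415; -1.9245 -0.1792]
AᵀP(A−BK) = [21.2370 1.9917; 1.9917 0.1993]
P' = Q + AᵀP(A−BK) = [24.4870 -0.2583; -0.2583 2.4493]
tr(P') = 26.9363


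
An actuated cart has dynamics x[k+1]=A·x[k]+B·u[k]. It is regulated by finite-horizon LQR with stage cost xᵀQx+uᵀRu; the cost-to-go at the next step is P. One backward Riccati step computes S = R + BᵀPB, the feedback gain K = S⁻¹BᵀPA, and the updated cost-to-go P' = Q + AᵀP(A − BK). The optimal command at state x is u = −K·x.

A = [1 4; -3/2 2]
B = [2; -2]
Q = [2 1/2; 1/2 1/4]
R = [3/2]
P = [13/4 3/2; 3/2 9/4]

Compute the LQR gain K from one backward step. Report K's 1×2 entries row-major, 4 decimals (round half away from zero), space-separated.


BᵀP = [3.5000 -1.5000]
S = R + BᵀPB = [3/2] + [10.0000] = [11.5000]
BᵀPA = [5.7500 11.0000]
K = S⁻¹·BᵀPA = [0.5000 0.9565]
A−BK = [0.0000 2.0870; -0.5000 3.9130]
AᵀP(A−BK) = [0.9375 -5.2500; -5.2500 74.4783]
P' = Q + AᵀP(A−BK) = [2.9375 -4.7500; -4.7500 74.7283]
tr(P') = 77.6658

0.5000 0.9565


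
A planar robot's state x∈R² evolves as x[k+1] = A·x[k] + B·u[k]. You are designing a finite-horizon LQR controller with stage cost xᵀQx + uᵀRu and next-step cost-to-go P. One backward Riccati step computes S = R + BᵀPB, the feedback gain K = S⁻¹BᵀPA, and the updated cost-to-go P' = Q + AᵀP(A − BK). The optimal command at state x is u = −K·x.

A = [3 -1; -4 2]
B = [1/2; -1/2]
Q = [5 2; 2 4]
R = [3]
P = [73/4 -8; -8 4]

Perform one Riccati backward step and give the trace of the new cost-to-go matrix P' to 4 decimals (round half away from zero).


125.5373

BᵀP = [13.1250 -6.0000]
S = R + BᵀPB = [3] + [9.5625] = [12.5625]
BᵀPA = [63.3750 -25.1250]
K = S⁻¹·BᵀPA = [5.0448 -2.0000]
A−BK = [0.4776 0.0000; -1.4776 1.0000]
AᵀP(A−BK) = [100.5373 -40.0000; -40.0000 16.0000]
P' = Q + AᵀP(A−BK) = [105.5373 -38.0000; -38.0000 20.0000]
tr(P') = 125.5373


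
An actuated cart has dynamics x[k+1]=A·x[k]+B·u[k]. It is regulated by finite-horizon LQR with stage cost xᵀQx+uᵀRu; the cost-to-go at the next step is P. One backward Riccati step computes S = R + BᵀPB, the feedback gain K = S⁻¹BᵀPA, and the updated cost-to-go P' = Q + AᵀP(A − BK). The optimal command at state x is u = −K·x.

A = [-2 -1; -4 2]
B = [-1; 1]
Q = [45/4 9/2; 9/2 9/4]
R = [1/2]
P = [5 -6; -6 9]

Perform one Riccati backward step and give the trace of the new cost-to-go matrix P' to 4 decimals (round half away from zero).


BᵀP = [-11.0000 15.0000]
S = R + BᵀPB = [1/2] + [26.0000] = [26.5000]
BᵀPA = [-38.0000 41.0000]
K = S⁻¹·BᵀPA = [-1.4340 1.5472]
A−BK = [-3.4340 0.5472; -2.5660 0.4528]
AᵀP(A−BK) = [13.5094 -3.2075; -3.2075 1.5660]
P' = Q + AᵀP(A−BK) = [24.7594 1.2925; 1.2925 3.8160]
tr(P') = 28.5755

28.5755


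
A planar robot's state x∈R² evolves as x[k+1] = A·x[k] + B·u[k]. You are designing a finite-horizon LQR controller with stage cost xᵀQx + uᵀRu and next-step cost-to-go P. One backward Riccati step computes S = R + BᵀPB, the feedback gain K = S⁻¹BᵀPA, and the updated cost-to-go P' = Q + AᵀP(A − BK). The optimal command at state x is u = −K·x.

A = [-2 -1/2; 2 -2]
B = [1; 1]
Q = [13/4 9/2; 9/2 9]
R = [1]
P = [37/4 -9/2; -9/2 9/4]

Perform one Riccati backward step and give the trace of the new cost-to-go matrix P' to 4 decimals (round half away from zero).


39.2723

BᵀP = [4.7500 -2.2500]
S = R + BᵀPB = [1] + [2.5000] = [3.5000]
BᵀPA = [-14.0000 2.1250]
K = S⁻¹·BᵀPA = [-4.0000 0.6071]
A−BK = [2.0000 -1.1071; 6.0000 -2.6071]
AᵀP(A−BK) = [26.0000 -4.7500; -4.7500 1.0223]
P' = Q + AᵀP(A−BK) = [29.2500 -0.2500; -0.2500 10.0223]
tr(P') = 39.2723


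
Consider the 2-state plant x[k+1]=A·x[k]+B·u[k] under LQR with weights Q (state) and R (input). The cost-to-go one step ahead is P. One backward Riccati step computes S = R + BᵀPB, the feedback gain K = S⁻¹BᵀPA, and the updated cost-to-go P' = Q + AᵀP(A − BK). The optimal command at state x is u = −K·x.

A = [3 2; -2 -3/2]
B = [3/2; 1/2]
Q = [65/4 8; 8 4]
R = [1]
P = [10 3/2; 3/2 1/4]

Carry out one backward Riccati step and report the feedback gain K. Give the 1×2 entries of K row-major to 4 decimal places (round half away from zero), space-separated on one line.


BᵀP = [15.7500 2.3750]
S = R + BᵀPB = [1] + [24.8125] = [25.8125]
BᵀPA = [42.5000 27.9375]
K = S⁻¹·BᵀPA = [1.6465 1.0823]
A−BK = [0.5303 0.3765; -2.8232 -2.0412]
AᵀP(A−BK) = [3.0242 2.0012; 2.0012 1.3251]
P' = Q + AᵀP(A−BK) = [19.2742 10.0012; 10.0012 5.3251]
tr(P') = 24.5993

1.6465 1.0823


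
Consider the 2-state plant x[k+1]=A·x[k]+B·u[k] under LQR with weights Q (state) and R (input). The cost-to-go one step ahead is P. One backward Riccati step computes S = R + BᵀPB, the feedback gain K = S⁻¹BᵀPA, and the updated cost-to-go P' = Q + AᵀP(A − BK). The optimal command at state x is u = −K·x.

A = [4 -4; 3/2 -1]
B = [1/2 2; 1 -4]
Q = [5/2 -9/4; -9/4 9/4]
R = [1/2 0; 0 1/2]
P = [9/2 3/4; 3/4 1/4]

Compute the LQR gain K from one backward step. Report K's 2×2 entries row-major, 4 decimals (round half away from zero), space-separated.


3.2143 -3.0571 1.2857 -1.3143

BᵀP = [3.0000 0.6250; 6.0000 0.5000]
S = R + BᵀPB = [1/2 0; 0 1/2] + [2.1250 3.5000; 3.5000 10.0000] = [2.6250 3.5000; 3.5000 10.5000]
BᵀPA = [12.9375 -12.6250; 24.7500 -24.5000]
K = S⁻¹·BᵀPA = [3.2143 -3.0571; 1.2857 -1.3143]
A−BK = [-0.1786 0.1571; 3.4286 -3.2000]
AᵀP(A−BK) = [8.1563 -7.7946; -7.7946 7.4536]
P' = Q + AᵀP(A−BK) = [10.6563 -10.0446; -10.0446 9.7036]
tr(P') = 20.3598


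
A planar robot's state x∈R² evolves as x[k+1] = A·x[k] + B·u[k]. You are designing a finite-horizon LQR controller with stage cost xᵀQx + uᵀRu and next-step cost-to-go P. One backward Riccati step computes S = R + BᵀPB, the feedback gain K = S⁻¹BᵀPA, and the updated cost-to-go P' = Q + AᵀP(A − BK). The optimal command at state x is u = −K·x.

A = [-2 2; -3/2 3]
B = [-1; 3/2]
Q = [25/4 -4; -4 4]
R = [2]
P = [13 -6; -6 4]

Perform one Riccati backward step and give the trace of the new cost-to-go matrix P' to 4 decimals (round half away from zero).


BᵀP = [-22.0000 12.0000]
S = R + BᵀPB = [2] + [40.0000] = [42.0000]
BᵀPA = [26.0000 -8.0000]
K = S⁻¹·BᵀPA = [0.6190 -0.1905]
A−BK = [-1.3810 1.8095; -2.4286 3.2857]
AᵀP(A−BK) = [8.9048 -11.0476; -11.0476 14.4762]
P' = Q + AᵀP(A−BK) = [15.1548 -15.0476; -15.0476 18.4762]
tr(P') = 33.6310

33.6310


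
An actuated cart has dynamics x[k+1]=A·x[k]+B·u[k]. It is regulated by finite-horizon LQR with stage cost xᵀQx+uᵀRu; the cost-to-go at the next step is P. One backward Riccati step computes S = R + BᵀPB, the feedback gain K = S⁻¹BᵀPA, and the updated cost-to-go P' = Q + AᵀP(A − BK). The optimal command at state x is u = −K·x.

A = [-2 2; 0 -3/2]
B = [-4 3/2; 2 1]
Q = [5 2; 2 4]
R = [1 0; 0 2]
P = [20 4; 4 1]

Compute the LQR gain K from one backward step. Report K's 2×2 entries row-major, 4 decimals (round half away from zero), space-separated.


0.4433 -0.4704 -0.2320 0.0019

BᵀP = [-72.0000 -14.0000; 34.0000 7.0000]
S = R + BᵀPB = [1 0; 0 2] + [260.0000 -122.0000; -122.0000 58.0000] = [261.0000 -122.0000; -122.0000 60.0000]
BᵀPA = [144.0000 -123.0000; -68.0000 57.5000]
K = S⁻¹·BᵀPA = [0.4433 -0.4704; -0.2320 0.0019]
A−BK = [0.1211 0.1157; -0.6546 -0.5612]
AᵀP(A−BK) = [0.3918 -0.1366; -0.1366 0.2845]
P' = Q + AᵀP(A−BK) = [5.3918 1.8634; 1.8634 4.2845]
tr(P') = 9.6762


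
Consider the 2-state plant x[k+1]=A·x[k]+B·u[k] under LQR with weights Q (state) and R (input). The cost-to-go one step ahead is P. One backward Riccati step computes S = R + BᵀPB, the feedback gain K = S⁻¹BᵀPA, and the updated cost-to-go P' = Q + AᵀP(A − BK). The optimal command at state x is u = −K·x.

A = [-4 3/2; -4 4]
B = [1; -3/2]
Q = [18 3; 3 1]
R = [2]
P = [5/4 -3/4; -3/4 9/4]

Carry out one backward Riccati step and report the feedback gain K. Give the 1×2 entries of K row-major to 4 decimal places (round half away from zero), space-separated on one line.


0.6627 -1.2249

BᵀP = [2.3750 -4.1250]
S = R + BᵀPB = [2] + [8.5625] = [10.5625]
BᵀPA = [7.0000 -12.9375]
K = S⁻¹·BᵀPA = [0.6627 -1.2249]
A−BK = [-4.6627 2.7249; -3.0059 2.1627]
AᵀP(A−BK) = [27.3609 -18.4260; -18.4260 13.9660]
P' = Q + AᵀP(A−BK) = [45.3609 -15.4260; -15.4260 14.9660]
tr(P') = 60.3269


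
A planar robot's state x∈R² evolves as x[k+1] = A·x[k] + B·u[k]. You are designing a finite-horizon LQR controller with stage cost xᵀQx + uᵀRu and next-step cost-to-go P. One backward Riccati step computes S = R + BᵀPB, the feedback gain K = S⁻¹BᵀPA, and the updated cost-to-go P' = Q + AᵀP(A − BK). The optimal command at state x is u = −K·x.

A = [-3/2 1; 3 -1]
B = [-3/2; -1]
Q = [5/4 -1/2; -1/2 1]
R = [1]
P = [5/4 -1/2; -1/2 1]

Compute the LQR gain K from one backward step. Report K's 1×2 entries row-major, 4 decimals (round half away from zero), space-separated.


BᵀP = [-1.3750 -0.2500]
S = R + BᵀPB = [1] + [2.3125] = [3.3125]
BᵀPA = [1.3125 -1.1250]
K = S⁻¹·BᵀPA = [0.3962 -0.3396]
A−BK = [-0.9057 0.4906; 3.3962 -1.3396]
AᵀP(A−BK) = [15.7925 -6.6792; -6.6792 2.8679]
P' = Q + AᵀP(A−BK) = [17.0425 -7.1792; -7.1792 3.8679]
tr(P') = 20.9104

0.3962 -0.3396


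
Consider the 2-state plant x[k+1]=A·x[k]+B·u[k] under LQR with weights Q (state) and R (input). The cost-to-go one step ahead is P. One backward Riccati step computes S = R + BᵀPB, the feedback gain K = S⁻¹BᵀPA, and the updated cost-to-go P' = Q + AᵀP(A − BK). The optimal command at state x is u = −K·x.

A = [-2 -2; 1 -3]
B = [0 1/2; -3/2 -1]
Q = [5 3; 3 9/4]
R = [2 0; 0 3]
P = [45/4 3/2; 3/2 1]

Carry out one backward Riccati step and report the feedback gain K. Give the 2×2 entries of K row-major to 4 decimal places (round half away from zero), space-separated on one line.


BᵀP = [-2.2500 -1.5000; 4.1250 -0.2500]
S = R + BᵀPB = [2 0; 0 3] + [2.2500 0.3750; 0.3750 2.3125] = [4.2500 0.3750; 0.3750 5.3125]
BᵀPA = [3.0000 9.0000; -8.5000 -7.5000]
K = S⁻¹·BᵀPA = [0.8524 2.2563; -1.6602 -1.5710]
A−BK = [-1.1699 -1.2145; 0.6184 -1.1866]
AᵀP(A−BK) = [23.3315 27.8774; 27.8774 39.9109]
P' = Q + AᵀP(A−BK) = [28.3315 30.8774; 30.8774 42.1609]
tr(P') = 70.4923

0.8524 2.2563 -1.6602 -1.5710


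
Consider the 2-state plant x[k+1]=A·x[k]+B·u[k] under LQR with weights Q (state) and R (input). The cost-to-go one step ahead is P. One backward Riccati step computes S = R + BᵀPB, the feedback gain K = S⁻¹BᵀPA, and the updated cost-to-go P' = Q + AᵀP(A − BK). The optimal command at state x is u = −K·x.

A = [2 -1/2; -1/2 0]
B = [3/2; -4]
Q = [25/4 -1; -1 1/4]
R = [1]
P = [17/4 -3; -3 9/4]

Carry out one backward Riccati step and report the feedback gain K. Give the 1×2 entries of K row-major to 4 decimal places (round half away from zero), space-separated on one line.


0.5269 -0.1113

BᵀP = [18.3750 -13.5000]
S = R + BᵀPB = [1] + [81.5625] = [82.5625]
BᵀPA = [43.5000 -9.1875]
K = S⁻¹·BᵀPA = [0.5269 -0.1113]
A−BK = [1.2097 -0.3331; 1.6075 -0.4451]
AᵀP(A−BK) = [0.6435 -0.1593; -0.1593 0.0401]
P' = Q + AᵀP(A−BK) = [6.8935 -1.1593; -1.1593 0.2901]
tr(P') = 7.1836


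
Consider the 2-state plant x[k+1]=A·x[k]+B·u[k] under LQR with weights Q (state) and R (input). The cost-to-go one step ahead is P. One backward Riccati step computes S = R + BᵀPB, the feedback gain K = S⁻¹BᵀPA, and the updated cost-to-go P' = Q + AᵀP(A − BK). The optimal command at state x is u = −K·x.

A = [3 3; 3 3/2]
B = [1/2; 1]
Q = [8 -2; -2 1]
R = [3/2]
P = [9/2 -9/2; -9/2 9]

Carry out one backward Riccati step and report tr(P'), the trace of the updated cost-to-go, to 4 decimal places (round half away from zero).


42.5724

BᵀP = [-2.2500 6.7500]
S = R + BᵀPB = [3/2] + [5.6250] = [7.1250]
BᵀPA = [13.5000 3.3750]
K = S⁻¹·BᵀPA = [1.8947 0.4737]
A−BK = [2.0526 2.7632; 1.1053 1.0263]
AᵀP(A−BK) = [14.9211 13.8553; 13.8553 18.6513]
P' = Q + AᵀP(A−BK) = [22.9211 11.8553; 11.8553 19.6513]
tr(P') = 42.5724


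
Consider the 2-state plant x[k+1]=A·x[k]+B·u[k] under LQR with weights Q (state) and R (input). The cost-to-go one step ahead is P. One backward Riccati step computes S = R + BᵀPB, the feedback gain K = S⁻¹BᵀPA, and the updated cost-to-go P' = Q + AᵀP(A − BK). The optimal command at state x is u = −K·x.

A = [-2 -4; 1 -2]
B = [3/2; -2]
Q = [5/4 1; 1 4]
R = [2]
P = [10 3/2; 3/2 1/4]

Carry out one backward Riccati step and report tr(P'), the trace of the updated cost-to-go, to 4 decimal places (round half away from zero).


33.7538

BᵀP = [12.0000 1.7500]
S = R + BᵀPB = [2] + [14.5000] = [16.5000]
BᵀPA = [-22.2500 -51.5000]
K = S⁻¹·BᵀPA = [-1.3485 -3.1212]
A−BK = [0.0227 0.6818; -1.6970 -8.2424]
AᵀP(A−BK) = [4.2462 10.0530; 10.0530 24.2576]
P' = Q + AᵀP(A−BK) = [5.4962 11.0530; 11.0530 28.2576]
tr(P') = 33.7538
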